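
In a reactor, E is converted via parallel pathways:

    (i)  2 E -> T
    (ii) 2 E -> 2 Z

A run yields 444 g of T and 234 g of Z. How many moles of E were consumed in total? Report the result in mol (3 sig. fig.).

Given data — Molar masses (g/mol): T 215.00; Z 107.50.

n(T) = 444 / 215.00 = 2.065 mol
n(Z) = 234 / 107.50 = 2.177 mol
n(E) via (i) = (2/1)×2.065 = 4.130 mol
n(E) via (ii) = (2/2)×2.177 = 2.177 mol
total n(E) = 4.130 + 2.177 = 6.307 mol

6.31 mol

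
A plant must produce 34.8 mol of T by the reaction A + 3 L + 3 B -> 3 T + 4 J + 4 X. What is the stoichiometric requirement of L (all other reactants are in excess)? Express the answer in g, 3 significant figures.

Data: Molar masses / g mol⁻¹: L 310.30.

10800 g

n(T) = 34.80 mol
n(L) = (3/3) × 34.80 = 34.80 mol
mass = 34.80 × 310.30 = 10800 g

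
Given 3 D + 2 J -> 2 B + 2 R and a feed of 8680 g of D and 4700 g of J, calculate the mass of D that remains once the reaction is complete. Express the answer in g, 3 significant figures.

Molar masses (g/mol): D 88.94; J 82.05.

n(D) = 8680 / 88.94 = 97.59 mol
n(J) = 4700 / 82.05 = 57.28 mol
n/ν for D = 97.59/3 = 32.53
n/ν for J = 57.28/2 = 28.64
Smallest n/ν is J → limiting reagent.
D consumed = (3/2) × 57.28 = 85.92 mol
D remaining = 97.59 − 85.92 = 11.67 mol
mass = 11.67 × 88.94 = 1038 g

1040 g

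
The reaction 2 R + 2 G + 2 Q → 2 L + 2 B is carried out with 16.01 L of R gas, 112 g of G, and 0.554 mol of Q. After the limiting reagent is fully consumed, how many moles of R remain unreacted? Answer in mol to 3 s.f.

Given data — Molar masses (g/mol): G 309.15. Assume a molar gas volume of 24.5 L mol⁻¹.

0.291 mol

n(R) = 16.01 / 24.5 = 0.6535 mol
n(G) = 112.0 / 309.15 = 0.3623 mol
n(Q) = 0.5540 mol
n/ν → R: 0.3268, G: 0.1812, Q: 0.2770; G is limiting.
R consumed = (2/2) × 0.3623 = 0.3623 mol
R remaining = 0.6535 − 0.3623 = 0.2912 mol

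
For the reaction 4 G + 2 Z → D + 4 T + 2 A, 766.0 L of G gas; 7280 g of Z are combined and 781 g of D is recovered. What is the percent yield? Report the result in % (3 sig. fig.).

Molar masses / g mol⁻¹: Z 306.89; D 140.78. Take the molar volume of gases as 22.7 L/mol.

n(G) = 766.0 / 22.7 = 33.74 mol
n(Z) = 7280 / 306.89 = 23.72 mol
n/ν for G = 33.74/4 = 8.435
n/ν for Z = 23.72/2 = 11.86
Smallest n/ν is G → limiting reagent.
theoretical n(D) = (1/4) × 33.74 = 8.435 mol → 1187 g
% yield = 781 / 1187 × 100 = 65.80 %

65.8 %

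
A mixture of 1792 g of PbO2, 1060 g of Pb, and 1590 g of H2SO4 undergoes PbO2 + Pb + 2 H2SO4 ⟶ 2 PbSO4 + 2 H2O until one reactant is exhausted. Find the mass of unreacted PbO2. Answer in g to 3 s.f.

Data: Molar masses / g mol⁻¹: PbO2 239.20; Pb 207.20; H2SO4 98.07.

n(PbO2) = 1792 / 239.20 = 7.492 mol
n(Pb) = 1060 / 207.20 = 5.116 mol
n(H2SO4) = 1590 / 98.07 = 16.21 mol
n/ν → PbO2: 7.492, Pb: 5.116, H2SO4: 8.105; Pb is limiting.
PbO2 consumed = (1/1) × 5.116 = 5.116 mol
PbO2 remaining = 7.492 − 5.116 = 2.376 mol
mass = 2.376 × 239.20 = 568.3 g

568 g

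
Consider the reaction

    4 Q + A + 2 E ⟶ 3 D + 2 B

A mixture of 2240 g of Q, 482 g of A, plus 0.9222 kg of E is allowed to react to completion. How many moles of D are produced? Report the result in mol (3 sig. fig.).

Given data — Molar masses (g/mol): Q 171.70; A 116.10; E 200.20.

6.91 mol

n(Q) = 2240 / 171.70 = 13.05 mol
n(A) = 482.0 / 116.10 = 4.152 mol
n(E) = 0.9222×1000 / 200.20 = 4.606 mol
n/ν for Q = 13.05/4 = 3.263
n/ν for A = 4.152/1 = 4.152
n/ν for E = 4.606/2 = 2.303
Smallest n/ν is E → limiting reagent.
n(D) = (3/2) × 4.606 = 6.909 mol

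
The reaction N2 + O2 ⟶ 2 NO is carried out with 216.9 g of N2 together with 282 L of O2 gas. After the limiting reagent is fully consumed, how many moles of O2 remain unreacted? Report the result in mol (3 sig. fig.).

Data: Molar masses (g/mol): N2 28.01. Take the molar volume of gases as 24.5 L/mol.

3.77 mol

n(N2) = 216.9 / 28.01 = 7.744 mol
n(O2) = 282.0 / 24.5 = 11.51 mol
n/ν for N2 = 7.744/1 = 7.744
n/ν for O2 = 11.51/1 = 11.51
Smallest n/ν is N2 → limiting reagent.
O2 consumed = (1/1) × 7.744 = 7.744 mol
O2 remaining = 11.51 − 7.744 = 3.766 mol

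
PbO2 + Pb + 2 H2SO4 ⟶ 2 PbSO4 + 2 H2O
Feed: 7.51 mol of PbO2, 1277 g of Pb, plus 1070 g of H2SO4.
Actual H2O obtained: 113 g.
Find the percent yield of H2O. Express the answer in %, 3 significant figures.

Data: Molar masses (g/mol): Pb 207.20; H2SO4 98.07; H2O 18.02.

n(PbO2) = 7.510 mol
n(Pb) = 1277 / 207.20 = 6.163 mol
n(H2SO4) = 1070 / 98.07 = 10.91 mol
n/ν for PbO2 = 7.510/1 = 7.510
n/ν for Pb = 6.163/1 = 6.163
n/ν for H2SO4 = 10.91/2 = 5.455
Smallest n/ν is H2SO4 → limiting reagent.
theoretical n(H2O) = (2/2) × 10.91 = 10.91 mol → 196.6 g
% yield = 113 / 196.6 × 100 = 57.48 %

57.5 %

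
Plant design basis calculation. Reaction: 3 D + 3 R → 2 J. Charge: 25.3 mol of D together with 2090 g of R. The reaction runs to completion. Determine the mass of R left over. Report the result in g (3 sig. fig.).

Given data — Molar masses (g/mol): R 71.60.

279 g

n(D) = 25.30 mol
n(R) = 2090 / 71.60 = 29.19 mol
n/ν for D = 25.30/3 = 8.433
n/ν for R = 29.19/3 = 9.730
Smallest n/ν is D → limiting reagent.
R consumed = (3/3) × 25.30 = 25.30 mol
R remaining = 29.19 − 25.30 = 3.890 mol
mass = 3.890 × 71.60 = 278.5 g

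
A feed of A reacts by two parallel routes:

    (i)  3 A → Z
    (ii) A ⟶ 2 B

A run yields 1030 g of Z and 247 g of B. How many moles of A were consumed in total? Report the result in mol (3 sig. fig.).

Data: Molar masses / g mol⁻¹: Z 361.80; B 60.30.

10.6 mol

n(Z) = 1030 / 361.80 = 2.847 mol
n(B) = 247 / 60.30 = 4.096 mol
n(A) via (i) = (3/1)×2.847 = 8.541 mol
n(A) via (ii) = (1/2)×4.096 = 2.048 mol
total n(A) = 8.541 + 2.048 = 10.59 mol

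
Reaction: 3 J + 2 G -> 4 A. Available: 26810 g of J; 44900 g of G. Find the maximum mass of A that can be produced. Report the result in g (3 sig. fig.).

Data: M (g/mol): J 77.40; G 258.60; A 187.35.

65100 g

n(J) = 26810 / 77.40 = 346.4 mol
n(G) = 44900 / 258.60 = 173.6 mol
n/ν for J = 346.4/3 = 115.5
n/ν for G = 173.6/2 = 86.80
Smallest n/ν is G → limiting reagent.
n(A) = (4/2) × 173.6 = 347.2 mol
mass = 347.2 × 187.35 = 65050 g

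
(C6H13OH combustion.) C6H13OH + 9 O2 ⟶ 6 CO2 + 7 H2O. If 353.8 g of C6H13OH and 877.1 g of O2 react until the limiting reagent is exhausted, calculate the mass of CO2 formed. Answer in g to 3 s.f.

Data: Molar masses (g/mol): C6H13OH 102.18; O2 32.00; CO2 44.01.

804 g

n(C6H13OH) = 353.8 / 102.18 = 3.463 mol
n(O2) = 877.1 / 32.00 = 27.41 mol
n/ν for C6H13OH = 3.463/1 = 3.463
n/ν for O2 = 27.41/9 = 3.046
Smallest n/ν is O2 → limiting reagent.
n(CO2) = (6/9) × 27.41 = 18.27 mol
mass = 18.27 × 44.01 = 804.1 g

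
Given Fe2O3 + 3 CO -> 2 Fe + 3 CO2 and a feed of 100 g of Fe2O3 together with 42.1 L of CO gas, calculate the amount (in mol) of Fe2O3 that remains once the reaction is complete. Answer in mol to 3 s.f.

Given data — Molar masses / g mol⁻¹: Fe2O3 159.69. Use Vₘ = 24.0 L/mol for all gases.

0.0415 mol

n(Fe2O3) = 100.0 / 159.69 = 0.6262 mol
n(CO) = 42.10 / 24.0 = 1.754 mol
n/ν → Fe2O3: 0.6262, CO: 0.5847; CO is limiting.
Fe2O3 consumed = (1/3) × 1.754 = 0.5847 mol
Fe2O3 remaining = 0.6262 − 0.5847 = 0.04150 mol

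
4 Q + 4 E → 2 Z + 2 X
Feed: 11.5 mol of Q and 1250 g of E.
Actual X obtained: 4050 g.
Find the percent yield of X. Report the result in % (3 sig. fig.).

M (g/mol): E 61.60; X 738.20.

n(Q) = 11.50 mol
n(E) = 1250 / 61.60 = 20.29 mol
n/ν → Q: 2.875, E: 5.073; Q is limiting.
theoretical n(X) = (2/4) × 11.50 = 5.750 mol → 4245 g
% yield = 4050 / 4245 × 100 = 95.41 %

95.4 %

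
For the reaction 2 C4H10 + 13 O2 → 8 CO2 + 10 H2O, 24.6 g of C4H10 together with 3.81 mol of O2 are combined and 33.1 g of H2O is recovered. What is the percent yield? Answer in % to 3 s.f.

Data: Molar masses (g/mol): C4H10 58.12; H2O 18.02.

86.8 %

n(C4H10) = 24.60 / 58.12 = 0.4233 mol
n(O2) = 3.810 mol
n/ν for C4H10 = 0.4233/2 = 0.2117
n/ν for O2 = 3.810/13 = 0.2931
Smallest n/ν is C4H10 → limiting reagent.
theoretical n(H2O) = (10/2) × 0.4233 = 2.117 mol → 38.15 g
% yield = 33.1 / 38.15 × 100 = 86.76 %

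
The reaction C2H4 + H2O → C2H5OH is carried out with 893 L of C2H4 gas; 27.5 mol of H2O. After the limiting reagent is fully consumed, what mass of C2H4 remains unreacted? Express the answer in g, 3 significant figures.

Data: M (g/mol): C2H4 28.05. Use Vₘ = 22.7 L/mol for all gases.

332 g

n(C2H4) = 893.0 / 22.7 = 39.34 mol
n(H2O) = 27.50 mol
n/ν for C2H4 = 39.34/1 = 39.34
n/ν for H2O = 27.50/1 = 27.50
Smallest n/ν is H2O → limiting reagent.
C2H4 consumed = (1/1) × 27.50 = 27.50 mol
C2H4 remaining = 39.34 − 27.50 = 11.84 mol
mass = 11.84 × 28.05 = 332.1 g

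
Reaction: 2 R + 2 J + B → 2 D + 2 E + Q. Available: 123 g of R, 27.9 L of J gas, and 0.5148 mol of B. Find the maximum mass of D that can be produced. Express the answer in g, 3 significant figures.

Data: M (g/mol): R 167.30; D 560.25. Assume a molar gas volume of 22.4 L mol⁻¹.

n(R) = 123.0 / 167.30 = 0.7352 mol
n(J) = 27.90 / 22.4 = 1.246 mol
n(B) = 0.5148 mol
n/ν for R = 0.7352/2 = 0.3676
n/ν for J = 1.246/2 = 0.6230
n/ν for B = 0.5148/1 = 0.5148
Smallest n/ν is R → limiting reagent.
n(D) = (2/2) × 0.7352 = 0.7352 mol
mass = 0.7352 × 560.25 = 411.9 g

412 g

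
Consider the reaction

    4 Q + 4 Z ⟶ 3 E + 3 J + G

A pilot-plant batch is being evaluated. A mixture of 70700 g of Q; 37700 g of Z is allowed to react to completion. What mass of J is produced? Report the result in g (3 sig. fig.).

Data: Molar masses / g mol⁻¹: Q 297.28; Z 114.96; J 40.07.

7150 g

n(Q) = 70700 / 297.28 = 237.8 mol
n(Z) = 37700 / 114.96 = 327.9 mol
n/ν for Q = 237.8/4 = 59.45
n/ν for Z = 327.9/4 = 81.98
Smallest n/ν is Q → limiting reagent.
n(J) = (3/4) × 237.8 = 178.4 mol
mass = 178.4 × 40.07 = 7148 g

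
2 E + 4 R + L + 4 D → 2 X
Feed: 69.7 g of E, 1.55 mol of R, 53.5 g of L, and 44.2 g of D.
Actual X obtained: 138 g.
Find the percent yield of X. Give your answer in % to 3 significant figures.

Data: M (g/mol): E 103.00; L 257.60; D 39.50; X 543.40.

61.1 %

n(E) = 69.70 / 103.00 = 0.6767 mol
n(R) = 1.550 mol
n(L) = 53.50 / 257.60 = 0.2077 mol
n(D) = 44.20 / 39.50 = 1.119 mol
n/ν → E: 0.3384, R: 0.3875, L: 0.2077, D: 0.2798; L is limiting.
theoretical n(X) = (2/1) × 0.2077 = 0.4154 mol → 225.7 g
% yield = 138 / 225.7 × 100 = 61.14 %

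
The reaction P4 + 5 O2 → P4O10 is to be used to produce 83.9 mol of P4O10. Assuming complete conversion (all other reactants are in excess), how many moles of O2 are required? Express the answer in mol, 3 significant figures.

n(P4O10) = 83.90 mol
n(O2) = (5/1) × 83.90 = 419.5 mol

420 mol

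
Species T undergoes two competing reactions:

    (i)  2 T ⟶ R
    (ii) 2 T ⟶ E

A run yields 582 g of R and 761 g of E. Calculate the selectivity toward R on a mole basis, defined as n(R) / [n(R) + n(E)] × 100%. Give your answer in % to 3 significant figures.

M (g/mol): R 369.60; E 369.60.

n(R) = 582 / 369.60 = 1.575 mol
n(E) = 761 / 369.60 = 2.059 mol
selectivity = 1.575/(1.575+2.059) × 100 = 43.34 %

43.3 %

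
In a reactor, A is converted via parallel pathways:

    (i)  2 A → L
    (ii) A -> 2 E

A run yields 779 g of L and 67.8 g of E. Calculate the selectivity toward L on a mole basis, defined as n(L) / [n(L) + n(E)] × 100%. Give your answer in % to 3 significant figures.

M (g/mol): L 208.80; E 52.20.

n(L) = 779 / 208.80 = 3.731 mol
n(E) = 67.8 / 52.20 = 1.299 mol
selectivity = 3.731/(3.731+1.299) × 100 = 74.17 %

74.2 %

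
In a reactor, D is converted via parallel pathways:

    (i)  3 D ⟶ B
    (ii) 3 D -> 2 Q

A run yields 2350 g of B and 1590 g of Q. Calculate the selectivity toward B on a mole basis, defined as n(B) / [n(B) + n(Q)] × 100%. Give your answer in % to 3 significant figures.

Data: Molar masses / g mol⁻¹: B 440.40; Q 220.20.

n(B) = 2350 / 440.40 = 5.336 mol
n(Q) = 1590 / 220.20 = 7.221 mol
selectivity = 5.336/(5.336+7.221) × 100 = 42.49 %

42.5 %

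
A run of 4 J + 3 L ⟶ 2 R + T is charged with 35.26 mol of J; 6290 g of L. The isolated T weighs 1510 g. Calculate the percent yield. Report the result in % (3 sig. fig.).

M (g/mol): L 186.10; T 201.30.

85.1 %

n(J) = 35.26 mol
n(L) = 6290 / 186.10 = 33.80 mol
n/ν for J = 35.26/4 = 8.815
n/ν for L = 33.80/3 = 11.27
Smallest n/ν is J → limiting reagent.
theoretical n(T) = (1/4) × 35.26 = 8.815 mol → 1774 g
% yield = 1510 / 1774 × 100 = 85.12 %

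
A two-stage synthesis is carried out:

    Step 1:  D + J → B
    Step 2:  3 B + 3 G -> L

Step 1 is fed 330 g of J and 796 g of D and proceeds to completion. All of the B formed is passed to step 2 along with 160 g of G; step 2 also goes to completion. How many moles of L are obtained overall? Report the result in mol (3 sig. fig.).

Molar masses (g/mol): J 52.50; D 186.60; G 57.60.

Step 1:
n(J) = 330.0 / 52.50 = 6.286 mol
n(D) = 796.0 / 186.60 = 4.266 mol
n/ν → J: 6.286, D: 4.266; D is limiting.
n(B) produced = (1/1) × 4.266 = 4.266 mol
Step 2:
n(B) available = 4.266 mol
n(G) = 160.0 / 57.60 = 2.778 mol
n/ν → B: 1.422, G: 0.9260; G is limiting.
n(L) = (1/3) × 2.778 = 0.9260 mol

0.926 mol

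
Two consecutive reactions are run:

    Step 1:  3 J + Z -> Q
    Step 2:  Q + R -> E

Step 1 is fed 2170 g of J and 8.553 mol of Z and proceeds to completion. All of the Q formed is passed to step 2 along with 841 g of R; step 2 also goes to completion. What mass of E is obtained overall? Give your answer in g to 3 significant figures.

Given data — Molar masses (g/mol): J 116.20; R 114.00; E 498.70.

3100 g

Step 1:
n(J) = 2170 / 116.20 = 18.67 mol
n(Z) = 8.553 mol
n/ν for J = 18.67/3 = 6.223
n/ν for Z = 8.553/1 = 8.553
Smallest n/ν is J → limiting reagent.
n(Q) produced = (1/3) × 18.67 = 6.223 mol
Step 2:
n(Q) available = 6.223 mol
n(R) = 841.0 / 114.00 = 7.377 mol
n/ν for Q = 6.223/1 = 6.223
n/ν for R = 7.377/1 = 7.377
Smallest n/ν is Q → limiting reagent.
n(E) = (1/1) × 6.223 = 6.223 mol
mass = 6.223 × 498.70 = 3103 g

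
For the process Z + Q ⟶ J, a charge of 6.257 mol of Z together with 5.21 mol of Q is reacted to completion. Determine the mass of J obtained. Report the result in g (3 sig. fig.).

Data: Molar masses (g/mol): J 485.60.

n(Z) = 6.257 mol
n(Q) = 5.210 mol
n/ν for Z = 6.257/1 = 6.257
n/ν for Q = 5.210/1 = 5.210
Smallest n/ν is Q → limiting reagent.
n(J) = (1/1) × 5.210 = 5.210 mol
mass = 5.210 × 485.60 = 2530 g

2530 g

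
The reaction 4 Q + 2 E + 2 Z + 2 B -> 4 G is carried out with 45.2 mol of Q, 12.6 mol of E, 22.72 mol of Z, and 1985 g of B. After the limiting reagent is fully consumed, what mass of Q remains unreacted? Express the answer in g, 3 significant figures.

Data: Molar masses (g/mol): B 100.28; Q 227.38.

n(Q) = 45.20 mol
n(E) = 12.60 mol
n(Z) = 22.72 mol
n(B) = 1985 / 100.28 = 19.79 mol
n/ν → Q: 11.30, E: 6.300, Z: 11.36, B: 9.895; E is limiting.
Q consumed = (4/2) × 12.60 = 25.20 mol
Q remaining = 45.20 − 25.20 = 20.00 mol
mass = 20.00 × 227.38 = 4548 g

4550 g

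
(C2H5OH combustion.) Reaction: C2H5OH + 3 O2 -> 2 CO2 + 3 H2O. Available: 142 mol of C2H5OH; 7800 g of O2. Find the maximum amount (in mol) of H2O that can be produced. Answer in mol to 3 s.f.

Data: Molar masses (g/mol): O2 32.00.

n(C2H5OH) = 142.0 mol
n(O2) = 7800 / 32.00 = 243.8 mol
n/ν for C2H5OH = 142.0/1 = 142.0
n/ν for O2 = 243.8/3 = 81.27
Smallest n/ν is O2 → limiting reagent.
n(H2O) = (3/3) × 243.8 = 243.8 mol

244 mol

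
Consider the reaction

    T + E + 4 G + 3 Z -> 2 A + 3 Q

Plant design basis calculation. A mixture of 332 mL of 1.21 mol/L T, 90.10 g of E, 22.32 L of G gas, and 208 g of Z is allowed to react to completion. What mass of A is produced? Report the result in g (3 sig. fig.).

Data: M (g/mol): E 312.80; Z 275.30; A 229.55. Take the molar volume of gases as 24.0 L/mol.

n(T) = 1.21 × 332.0/1000 = 0.4017 mol
n(E) = 90.10 / 312.80 = 0.2880 mol
n(G) = 22.32 / 24.0 = 0.9300 mol
n(Z) = 208.0 / 275.30 = 0.7555 mol
n/ν for T = 0.4017/1 = 0.4017
n/ν for E = 0.2880/1 = 0.2880
n/ν for G = 0.9300/4 = 0.2325
n/ν for Z = 0.7555/3 = 0.2518
Smallest n/ν is G → limiting reagent.
n(A) = (2/4) × 0.9300 = 0.4650 mol
mass = 0.4650 × 229.55 = 106.7 g

107 g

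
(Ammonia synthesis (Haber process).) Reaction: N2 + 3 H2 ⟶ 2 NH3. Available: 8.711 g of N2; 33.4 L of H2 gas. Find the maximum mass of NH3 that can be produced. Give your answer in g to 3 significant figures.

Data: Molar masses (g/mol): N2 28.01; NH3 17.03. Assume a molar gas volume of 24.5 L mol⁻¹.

n(N2) = 8.711 / 28.01 = 0.3110 mol
n(H2) = 33.40 / 24.5 = 1.363 mol
n/ν for N2 = 0.3110/1 = 0.3110
n/ν for H2 = 1.363/3 = 0.4543
Smallest n/ν is N2 → limiting reagent.
n(NH3) = (2/1) × 0.3110 = 0.6220 mol
mass = 0.6220 × 17.03 = 10.59 g

10.6 g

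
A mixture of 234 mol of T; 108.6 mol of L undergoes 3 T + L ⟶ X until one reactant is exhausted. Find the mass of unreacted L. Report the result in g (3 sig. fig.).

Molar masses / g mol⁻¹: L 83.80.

n(T) = 234.0 mol
n(L) = 108.6 mol
n/ν for T = 234.0/3 = 78.00
n/ν for L = 108.6/1 = 108.6
Smallest n/ν is T → limiting reagent.
L consumed = (1/3) × 234.0 = 78.00 mol
L remaining = 108.6 − 78.00 = 30.60 mol
mass = 30.60 × 83.80 = 2564 g

2560 g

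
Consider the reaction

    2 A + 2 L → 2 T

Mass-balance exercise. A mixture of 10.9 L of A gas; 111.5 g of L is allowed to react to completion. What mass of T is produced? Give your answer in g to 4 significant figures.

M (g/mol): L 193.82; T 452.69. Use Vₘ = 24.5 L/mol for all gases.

201.4 g

n(A) = 10.90 / 24.5 = 0.4449 mol
n(L) = 111.5 / 193.82 = 0.5753 mol
n/ν → A: 0.2225, L: 0.2877; A is limiting.
n(T) = (2/2) × 0.4449 = 0.4449 mol
mass = 0.4449 × 452.69 = 201.4 g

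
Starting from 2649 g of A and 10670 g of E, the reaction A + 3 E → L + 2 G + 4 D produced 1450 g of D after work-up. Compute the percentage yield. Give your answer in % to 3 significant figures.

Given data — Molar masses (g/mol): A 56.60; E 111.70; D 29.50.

n(A) = 2649 / 56.60 = 46.80 mol
n(E) = 10670 / 111.70 = 95.52 mol
n/ν for A = 46.80/1 = 46.80
n/ν for E = 95.52/3 = 31.84
Smallest n/ν is E → limiting reagent.
theoretical n(D) = (4/3) × 95.52 = 127.4 mol → 3758 g
% yield = 1450 / 3758 × 100 = 38.58 %

38.6 %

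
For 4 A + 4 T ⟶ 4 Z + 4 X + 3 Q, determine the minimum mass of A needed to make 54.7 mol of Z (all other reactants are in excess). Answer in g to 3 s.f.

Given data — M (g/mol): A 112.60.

6160 g

n(Z) = 54.70 mol
n(A) = (4/4) × 54.70 = 54.70 mol
mass = 54.70 × 112.60 = 6159 g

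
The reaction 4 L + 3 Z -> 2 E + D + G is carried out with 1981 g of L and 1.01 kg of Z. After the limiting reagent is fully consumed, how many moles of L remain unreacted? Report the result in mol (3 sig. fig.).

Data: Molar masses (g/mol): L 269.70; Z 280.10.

n(L) = 1981 / 269.70 = 7.345 mol
n(Z) = 1.010×1000 / 280.10 = 3.606 mol
n/ν for L = 7.345/4 = 1.836
n/ν for Z = 3.606/3 = 1.202
Smallest n/ν is Z → limiting reagent.
L consumed = (4/3) × 3.606 = 4.808 mol
L remaining = 7.345 − 4.808 = 2.537 mol

2.54 mol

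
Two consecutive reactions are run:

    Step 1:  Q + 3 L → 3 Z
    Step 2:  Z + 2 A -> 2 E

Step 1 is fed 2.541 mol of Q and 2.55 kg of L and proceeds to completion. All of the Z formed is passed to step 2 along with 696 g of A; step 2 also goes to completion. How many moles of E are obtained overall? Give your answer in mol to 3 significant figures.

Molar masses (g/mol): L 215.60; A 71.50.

Step 1:
n(Q) = 2.541 mol
n(L) = 2.550×1000 / 215.60 = 11.83 mol
n/ν for Q = 2.541/1 = 2.541
n/ν for L = 11.83/3 = 3.943
Smallest n/ν is Q → limiting reagent.
n(Z) produced = (3/1) × 2.541 = 7.623 mol
Step 2:
n(Z) available = 7.623 mol
n(A) = 696.0 / 71.50 = 9.734 mol
n/ν for Z = 7.623/1 = 7.623
n/ν for A = 9.734/2 = 4.867
Smallest n/ν is A → limiting reagent.
n(E) = (2/2) × 9.734 = 9.734 mol

9.73 mol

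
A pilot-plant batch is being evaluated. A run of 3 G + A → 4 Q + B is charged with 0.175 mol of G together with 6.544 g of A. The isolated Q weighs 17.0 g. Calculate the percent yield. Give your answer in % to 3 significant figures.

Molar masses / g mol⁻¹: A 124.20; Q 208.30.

n(G) = 0.1750 mol
n(A) = 6.544 / 124.20 = 0.05269 mol
n/ν for G = 0.1750/3 = 0.05833
n/ν for A = 0.05269/1 = 0.05269
Smallest n/ν is A → limiting reagent.
theoretical n(Q) = (4/1) × 0.05269 = 0.2108 mol → 43.91 g
% yield = 17.0 / 43.91 × 100 = 38.72 %

38.7 %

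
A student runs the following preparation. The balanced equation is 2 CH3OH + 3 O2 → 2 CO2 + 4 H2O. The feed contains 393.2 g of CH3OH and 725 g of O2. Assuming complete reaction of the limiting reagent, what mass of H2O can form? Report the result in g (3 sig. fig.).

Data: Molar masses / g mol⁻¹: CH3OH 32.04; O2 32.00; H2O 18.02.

442 g

n(CH3OH) = 393.2 / 32.04 = 12.27 mol
n(O2) = 725.0 / 32.00 = 22.66 mol
n/ν for CH3OH = 12.27/2 = 6.135
n/ν for O2 = 22.66/3 = 7.553
Smallest n/ν is CH3OH → limiting reagent.
n(H2O) = (4/2) × 12.27 = 24.54 mol
mass = 24.54 × 18.02 = 442.2 g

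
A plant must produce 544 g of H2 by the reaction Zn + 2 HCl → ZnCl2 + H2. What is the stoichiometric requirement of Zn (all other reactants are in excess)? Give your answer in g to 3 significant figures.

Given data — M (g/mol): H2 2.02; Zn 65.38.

17600 g

n(H2) = 544 / 2.02 = 269.3 mol
n(Zn) = (1/1) × 269.3 = 269.3 mol
mass = 269.3 × 65.38 = 17610 g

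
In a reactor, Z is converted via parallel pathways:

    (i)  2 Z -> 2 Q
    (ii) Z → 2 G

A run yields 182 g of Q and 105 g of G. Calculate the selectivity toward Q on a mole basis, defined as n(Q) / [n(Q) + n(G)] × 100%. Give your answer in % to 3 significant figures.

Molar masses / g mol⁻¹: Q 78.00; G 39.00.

46.4 %

n(Q) = 182 / 78.00 = 2.333 mol
n(G) = 105 / 39.00 = 2.692 mol
selectivity = 2.333/(2.333+2.692) × 100 = 46.43 %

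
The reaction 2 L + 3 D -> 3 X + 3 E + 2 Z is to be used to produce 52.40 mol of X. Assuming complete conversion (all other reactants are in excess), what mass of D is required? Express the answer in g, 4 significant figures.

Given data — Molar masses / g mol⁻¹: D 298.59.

n(X) = 52.40 mol
n(D) = (3/3) × 52.40 = 52.40 mol
mass = 52.40 × 298.59 = 15650 g

15650 g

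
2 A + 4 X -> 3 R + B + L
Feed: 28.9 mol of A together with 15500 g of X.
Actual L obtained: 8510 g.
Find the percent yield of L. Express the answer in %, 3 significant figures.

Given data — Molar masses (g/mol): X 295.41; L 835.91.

n(A) = 28.90 mol
n(X) = 15500 / 295.41 = 52.47 mol
n/ν for A = 28.90/2 = 14.45
n/ν for X = 52.47/4 = 13.12
Smallest n/ν is X → limiting reagent.
theoretical n(L) = (1/4) × 52.47 = 13.12 mol → 10970 g
% yield = 8510 / 10970 × 100 = 77.58 %

77.6 %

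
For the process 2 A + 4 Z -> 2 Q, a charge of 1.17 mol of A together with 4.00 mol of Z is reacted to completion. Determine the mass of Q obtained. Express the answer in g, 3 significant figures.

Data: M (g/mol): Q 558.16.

n(A) = 1.170 mol
n(Z) = 4.000 mol
n/ν for A = 1.170/2 = 0.5850
n/ν for Z = 4.000/4 = 1.000
Smallest n/ν is A → limiting reagent.
n(Q) = (2/2) × 1.170 = 1.170 mol
mass = 1.170 × 558.16 = 653.0 g

653 g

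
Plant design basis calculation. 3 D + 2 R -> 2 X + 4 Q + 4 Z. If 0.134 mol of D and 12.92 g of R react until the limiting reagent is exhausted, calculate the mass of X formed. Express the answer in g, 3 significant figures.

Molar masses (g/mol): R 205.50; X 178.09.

11.2 g

n(D) = 0.1340 mol
n(R) = 12.92 / 205.50 = 0.06287 mol
n/ν for D = 0.1340/3 = 0.04467
n/ν for R = 0.06287/2 = 0.03144
Smallest n/ν is R → limiting reagent.
n(X) = (2/2) × 0.06287 = 0.06287 mol
mass = 0.06287 × 178.09 = 11.20 g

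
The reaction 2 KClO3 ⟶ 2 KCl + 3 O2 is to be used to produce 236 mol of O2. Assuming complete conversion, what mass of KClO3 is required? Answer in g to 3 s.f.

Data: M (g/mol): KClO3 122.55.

19300 g

n(O2) = 236.0 mol
n(KClO3) = (2/3) × 236.0 = 157.3 mol
mass = 157.3 × 122.55 = 19280 g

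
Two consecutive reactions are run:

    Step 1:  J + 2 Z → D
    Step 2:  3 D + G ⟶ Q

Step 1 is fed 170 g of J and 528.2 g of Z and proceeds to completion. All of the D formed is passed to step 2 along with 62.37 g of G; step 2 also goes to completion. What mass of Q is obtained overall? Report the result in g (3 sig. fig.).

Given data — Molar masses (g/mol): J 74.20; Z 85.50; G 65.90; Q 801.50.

Step 1:
n(J) = 170.0 / 74.20 = 2.291 mol
n(Z) = 528.2 / 85.50 = 6.178 mol
n/ν for J = 2.291/1 = 2.291
n/ν for Z = 6.178/2 = 3.089
Smallest n/ν is J → limiting reagent.
n(D) produced = (1/1) × 2.291 = 2.291 mol
Step 2:
n(D) available = 2.291 mol
n(G) = 62.37 / 65.90 = 0.9464 mol
n/ν for D = 2.291/3 = 0.7637
n/ν for G = 0.9464/1 = 0.9464
Smallest n/ν is D → limiting reagent.
n(Q) = (1/3) × 2.291 = 0.7637 mol
mass = 0.7637 × 801.50 = 612.1 g

612 g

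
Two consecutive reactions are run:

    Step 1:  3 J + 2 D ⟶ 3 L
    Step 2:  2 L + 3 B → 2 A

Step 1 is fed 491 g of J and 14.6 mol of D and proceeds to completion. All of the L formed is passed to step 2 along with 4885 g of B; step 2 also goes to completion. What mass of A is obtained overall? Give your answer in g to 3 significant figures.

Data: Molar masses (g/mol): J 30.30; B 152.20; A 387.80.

6280 g

Step 1:
n(J) = 491.0 / 30.30 = 16.20 mol
n(D) = 14.60 mol
n/ν → J: 5.400, D: 7.300; J is limiting.
n(L) produced = (3/3) × 16.20 = 16.20 mol
Step 2:
n(L) available = 16.20 mol
n(B) = 4885 / 152.20 = 32.10 mol
n/ν → L: 8.100, B: 10.70; L is limiting.
n(A) = (2/2) × 16.20 = 16.20 mol
mass = 16.20 × 387.80 = 6282 g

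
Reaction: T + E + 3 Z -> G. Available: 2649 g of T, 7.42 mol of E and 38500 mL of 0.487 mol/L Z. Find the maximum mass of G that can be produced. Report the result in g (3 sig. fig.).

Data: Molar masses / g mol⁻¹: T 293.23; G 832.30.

5200 g

n(T) = 2649 / 293.23 = 9.034 mol
n(E) = 7.420 mol
n(Z) = 0.487 × 38500/1000 = 18.75 mol
n/ν for T = 9.034/1 = 9.034
n/ν for E = 7.420/1 = 7.420
n/ν for Z = 18.75/3 = 6.250
Smallest n/ν is Z → limiting reagent.
n(G) = (1/3) × 18.75 = 6.250 mol
mass = 6.250 × 832.30 = 5202 g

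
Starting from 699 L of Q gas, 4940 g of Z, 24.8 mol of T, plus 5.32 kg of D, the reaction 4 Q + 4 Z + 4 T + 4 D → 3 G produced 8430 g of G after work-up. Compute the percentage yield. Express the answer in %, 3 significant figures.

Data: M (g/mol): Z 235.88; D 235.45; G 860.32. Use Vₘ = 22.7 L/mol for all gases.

n(Q) = 699.0 / 22.7 = 30.79 mol
n(Z) = 4940 / 235.88 = 20.94 mol
n(T) = 24.80 mol
n(D) = 5.320×1000 / 235.45 = 22.60 mol
n/ν for Q = 30.79/4 = 7.698
n/ν for Z = 20.94/4 = 5.235
n/ν for T = 24.80/4 = 6.200
n/ν for D = 22.60/4 = 5.650
Smallest n/ν is Z → limiting reagent.
theoretical n(G) = (3/4) × 20.94 = 15.71 mol → 13520 g
% yield = 8430 / 13520 × 100 = 62.35 %

62.4 %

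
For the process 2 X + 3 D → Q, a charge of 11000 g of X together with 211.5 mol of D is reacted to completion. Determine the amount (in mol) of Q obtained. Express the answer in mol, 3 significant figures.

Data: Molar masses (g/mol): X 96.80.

n(X) = 11000 / 96.80 = 113.6 mol
n(D) = 211.5 mol
n/ν for X = 113.6/2 = 56.80
n/ν for D = 211.5/3 = 70.50
Smallest n/ν is X → limiting reagent.
n(Q) = (1/2) × 113.6 = 56.80 mol

56.8 mol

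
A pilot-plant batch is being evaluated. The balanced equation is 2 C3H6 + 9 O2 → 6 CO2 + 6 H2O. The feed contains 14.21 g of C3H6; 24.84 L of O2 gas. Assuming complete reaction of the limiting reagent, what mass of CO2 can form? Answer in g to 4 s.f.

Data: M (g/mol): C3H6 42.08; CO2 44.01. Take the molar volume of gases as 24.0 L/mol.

30.37 g

n(C3H6) = 14.21 / 42.08 = 0.3377 mol
n(O2) = 24.84 / 24.0 = 1.035 mol
n/ν → C3H6: 0.1689, O2: 0.1150; O2 is limiting.
n(CO2) = (6/9) × 1.035 = 0.6900 mol
mass = 0.6900 × 44.01 = 30.37 g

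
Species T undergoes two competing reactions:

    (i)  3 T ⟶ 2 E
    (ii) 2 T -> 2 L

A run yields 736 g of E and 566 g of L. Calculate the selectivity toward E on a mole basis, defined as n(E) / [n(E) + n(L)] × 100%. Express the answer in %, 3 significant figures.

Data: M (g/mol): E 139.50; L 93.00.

n(E) = 736 / 139.50 = 5.276 mol
n(L) = 566 / 93.00 = 6.086 mol
selectivity = 5.276/(5.276+6.086) × 100 = 46.44 %

46.4 %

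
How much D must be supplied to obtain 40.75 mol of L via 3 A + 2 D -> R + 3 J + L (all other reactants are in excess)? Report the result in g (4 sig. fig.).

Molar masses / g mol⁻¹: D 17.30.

n(L) = 40.75 mol
n(D) = (2/1) × 40.75 = 81.50 mol
mass = 81.50 × 17.30 = 1410 g

1410 g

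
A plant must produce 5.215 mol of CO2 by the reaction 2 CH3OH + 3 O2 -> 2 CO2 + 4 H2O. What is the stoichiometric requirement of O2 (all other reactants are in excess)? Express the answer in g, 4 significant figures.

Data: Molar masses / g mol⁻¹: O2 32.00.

250.3 g

n(CO2) = 5.215 mol
n(O2) = (3/2) × 5.215 = 7.823 mol
mass = 7.823 × 32.00 = 250.3 g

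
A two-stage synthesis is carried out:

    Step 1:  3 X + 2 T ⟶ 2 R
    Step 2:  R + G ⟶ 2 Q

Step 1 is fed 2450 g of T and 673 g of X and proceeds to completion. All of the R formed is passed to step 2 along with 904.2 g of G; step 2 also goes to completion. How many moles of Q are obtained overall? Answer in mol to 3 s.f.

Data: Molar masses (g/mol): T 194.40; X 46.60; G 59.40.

Step 1:
n(T) = 2450 / 194.40 = 12.60 mol
n(X) = 673.0 / 46.60 = 14.44 mol
n/ν for T = 12.60/2 = 6.300
n/ν for X = 14.44/3 = 4.813
Smallest n/ν is X → limiting reagent.
n(R) produced = (2/3) × 14.44 = 9.627 mol
Step 2:
n(R) available = 9.627 mol
n(G) = 904.2 / 59.40 = 15.22 mol
n/ν for R = 9.627/1 = 9.627
n/ν for G = 15.22/1 = 15.22
Smallest n/ν is R → limiting reagent.
n(Q) = (2/1) × 9.627 = 19.25 mol

19.3 mol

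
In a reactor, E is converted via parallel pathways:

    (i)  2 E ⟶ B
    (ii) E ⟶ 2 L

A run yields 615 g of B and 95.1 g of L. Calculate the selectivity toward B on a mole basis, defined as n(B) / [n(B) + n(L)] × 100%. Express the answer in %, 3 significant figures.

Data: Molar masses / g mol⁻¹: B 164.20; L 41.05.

n(B) = 615 / 164.20 = 3.745 mol
n(L) = 95.1 / 41.05 = 2.317 mol
selectivity = 3.745/(3.745+2.317) × 100 = 61.78 %

61.8 %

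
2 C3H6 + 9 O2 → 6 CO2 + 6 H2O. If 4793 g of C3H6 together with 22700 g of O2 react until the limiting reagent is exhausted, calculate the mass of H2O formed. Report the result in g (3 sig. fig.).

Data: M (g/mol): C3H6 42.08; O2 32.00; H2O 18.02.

6160 g

n(C3H6) = 4793 / 42.08 = 113.9 mol
n(O2) = 22700 / 32.00 = 709.4 mol
n/ν → C3H6: 56.95, O2: 78.82; C3H6 is limiting.
n(H2O) = (6/2) × 113.9 = 341.7 mol
mass = 341.7 × 18.02 = 6157 g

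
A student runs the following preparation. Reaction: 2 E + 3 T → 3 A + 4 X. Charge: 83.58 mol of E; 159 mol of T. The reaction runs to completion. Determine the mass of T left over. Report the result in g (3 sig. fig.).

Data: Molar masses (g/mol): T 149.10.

5010 g

n(E) = 83.58 mol
n(T) = 159.0 mol
n/ν for E = 83.58/2 = 41.79
n/ν for T = 159.0/3 = 53.00
Smallest n/ν is E → limiting reagent.
T consumed = (3/2) × 83.58 = 125.4 mol
T remaining = 159.0 − 125.4 = 33.60 mol
mass = 33.60 × 149.10 = 5010 g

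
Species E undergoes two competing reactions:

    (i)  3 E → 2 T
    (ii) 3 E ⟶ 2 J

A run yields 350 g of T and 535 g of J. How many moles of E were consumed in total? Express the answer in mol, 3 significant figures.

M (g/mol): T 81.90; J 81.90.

n(T) = 350 / 81.90 = 4.274 mol
n(J) = 535 / 81.90 = 6.532 mol
n(E) via (i) = (3/2)×4.274 = 6.411 mol
n(E) via (ii) = (3/2)×6.532 = 9.798 mol
total n(E) = 6.411 + 9.798 = 16.21 mol

16.2 mol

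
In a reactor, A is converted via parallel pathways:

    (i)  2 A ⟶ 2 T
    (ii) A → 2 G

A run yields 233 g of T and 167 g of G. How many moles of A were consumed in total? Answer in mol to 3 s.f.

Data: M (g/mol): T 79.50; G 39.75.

5.03 mol

n(T) = 233 / 79.50 = 2.931 mol
n(G) = 167 / 39.75 = 4.201 mol
n(A) via (i) = (2/2)×2.931 = 2.931 mol
n(A) via (ii) = (1/2)×4.201 = 2.101 mol
total n(A) = 2.931 + 2.101 = 5.032 mol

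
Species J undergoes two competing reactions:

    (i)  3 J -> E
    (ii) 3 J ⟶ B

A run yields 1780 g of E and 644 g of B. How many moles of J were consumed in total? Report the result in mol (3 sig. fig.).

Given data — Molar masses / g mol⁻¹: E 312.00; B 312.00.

n(E) = 1780 / 312.00 = 5.705 mol
n(B) = 644 / 312.00 = 2.064 mol
n(J) via (i) = (3/1)×5.705 = 17.12 mol
n(J) via (ii) = (3/1)×2.064 = 6.192 mol
total n(J) = 17.12 + 6.192 = 23.31 mol

23.3 mol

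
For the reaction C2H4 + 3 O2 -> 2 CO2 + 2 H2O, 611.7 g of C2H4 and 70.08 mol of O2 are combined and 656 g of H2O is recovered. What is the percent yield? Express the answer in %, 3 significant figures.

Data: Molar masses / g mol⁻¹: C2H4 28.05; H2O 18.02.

83.5 %

n(C2H4) = 611.7 / 28.05 = 21.81 mol
n(O2) = 70.08 mol
n/ν → C2H4: 21.81, O2: 23.36; C2H4 is limiting.
theoretical n(H2O) = (2/1) × 21.81 = 43.62 mol → 786.0 g
% yield = 656 / 786.0 × 100 = 83.46 %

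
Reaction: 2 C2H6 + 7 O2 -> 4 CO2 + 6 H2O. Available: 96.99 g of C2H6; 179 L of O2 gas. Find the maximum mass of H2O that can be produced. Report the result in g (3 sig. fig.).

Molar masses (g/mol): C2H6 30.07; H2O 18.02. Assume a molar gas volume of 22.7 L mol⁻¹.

122 g

n(C2H6) = 96.99 / 30.07 = 3.225 mol
n(O2) = 179.0 / 22.7 = 7.885 mol
n/ν → C2H6: 1.613, O2: 1.126; O2 is limiting.
n(H2O) = (6/7) × 7.885 = 6.759 mol
mass = 6.759 × 18.02 = 121.8 g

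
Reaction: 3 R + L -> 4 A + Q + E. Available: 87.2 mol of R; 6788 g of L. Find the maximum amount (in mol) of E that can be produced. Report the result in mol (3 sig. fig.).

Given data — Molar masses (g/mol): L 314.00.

n(R) = 87.20 mol
n(L) = 6788 / 314.00 = 21.62 mol
n/ν for R = 87.20/3 = 29.07
n/ν for L = 21.62/1 = 21.62
Smallest n/ν is L → limiting reagent.
n(E) = (1/1) × 21.62 = 21.62 mol

21.6 mol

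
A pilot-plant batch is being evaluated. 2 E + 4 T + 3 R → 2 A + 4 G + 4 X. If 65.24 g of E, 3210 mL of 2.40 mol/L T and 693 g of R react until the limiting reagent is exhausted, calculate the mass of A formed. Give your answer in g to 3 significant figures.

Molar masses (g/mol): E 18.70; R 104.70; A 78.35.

273 g

n(E) = 65.24 / 18.70 = 3.489 mol
n(T) = 2.40 × 3210/1000 = 7.704 mol
n(R) = 693.0 / 104.70 = 6.619 mol
n/ν for E = 3.489/2 = 1.745
n/ν for T = 7.704/4 = 1.926
n/ν for R = 6.619/3 = 2.206
Smallest n/ν is E → limiting reagent.
n(A) = (2/2) × 3.489 = 3.489 mol
mass = 3.489 × 78.35 = 273.4 g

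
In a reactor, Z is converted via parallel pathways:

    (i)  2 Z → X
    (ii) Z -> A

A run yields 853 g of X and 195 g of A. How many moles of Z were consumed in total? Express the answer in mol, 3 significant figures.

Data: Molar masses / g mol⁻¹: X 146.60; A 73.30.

n(X) = 853 / 146.60 = 5.819 mol
n(A) = 195 / 73.30 = 2.660 mol
n(Z) via (i) = (2/1)×5.819 = 11.64 mol
n(Z) via (ii) = (1/1)×2.660 = 2.660 mol
total n(Z) = 11.64 + 2.660 = 14.30 mol

14.3 mol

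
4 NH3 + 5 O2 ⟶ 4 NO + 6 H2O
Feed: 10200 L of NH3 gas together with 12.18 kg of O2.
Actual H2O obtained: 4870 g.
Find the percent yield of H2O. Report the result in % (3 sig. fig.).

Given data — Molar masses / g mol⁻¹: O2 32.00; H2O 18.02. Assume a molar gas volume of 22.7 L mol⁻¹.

59.2 %

n(NH3) = 10200 / 22.7 = 449.3 mol
n(O2) = 12.18×1000 / 32.00 = 380.6 mol
n/ν for NH3 = 449.3/4 = 112.3
n/ν for O2 = 380.6/5 = 76.12
Smallest n/ν is O2 → limiting reagent.
theoretical n(H2O) = (6/5) × 380.6 = 456.7 mol → 8230 g
% yield = 4870 / 8230 × 100 = 59.17 %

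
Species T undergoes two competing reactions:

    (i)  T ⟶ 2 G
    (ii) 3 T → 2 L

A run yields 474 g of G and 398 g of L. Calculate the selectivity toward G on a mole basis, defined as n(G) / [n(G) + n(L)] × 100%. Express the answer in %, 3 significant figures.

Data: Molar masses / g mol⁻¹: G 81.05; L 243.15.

78.1 %

n(G) = 474 / 81.05 = 5.848 mol
n(L) = 398 / 243.15 = 1.637 mol
selectivity = 5.848/(5.848+1.637) × 100 = 78.13 %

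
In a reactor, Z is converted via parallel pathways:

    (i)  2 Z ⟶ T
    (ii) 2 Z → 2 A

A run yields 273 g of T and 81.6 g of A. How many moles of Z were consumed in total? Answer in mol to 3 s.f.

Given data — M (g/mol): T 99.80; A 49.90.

7.11 mol

n(T) = 273 / 99.80 = 2.735 mol
n(A) = 81.6 / 49.90 = 1.635 mol
n(Z) via (i) = (2/1)×2.735 = 5.470 mol
n(Z) via (ii) = (2/2)×1.635 = 1.635 mol
total n(Z) = 5.470 + 1.635 = 7.105 mol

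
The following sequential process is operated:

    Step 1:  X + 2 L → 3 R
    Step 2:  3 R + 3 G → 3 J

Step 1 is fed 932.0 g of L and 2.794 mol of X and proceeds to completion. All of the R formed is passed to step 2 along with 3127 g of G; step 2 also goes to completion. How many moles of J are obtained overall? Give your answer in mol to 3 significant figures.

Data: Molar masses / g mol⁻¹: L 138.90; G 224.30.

Step 1:
n(L) = 932.0 / 138.90 = 6.710 mol
n(X) = 2.794 mol
n/ν for L = 6.710/2 = 3.355
n/ν for X = 2.794/1 = 2.794
Smallest n/ν is X → limiting reagent.
n(R) produced = (3/1) × 2.794 = 8.382 mol
Step 2:
n(R) available = 8.382 mol
n(G) = 3127 / 224.30 = 13.94 mol
n/ν for R = 8.382/3 = 2.794
n/ν for G = 13.94/3 = 4.647
Smallest n/ν is R → limiting reagent.
n(J) = (3/3) × 8.382 = 8.382 mol

8.38 mol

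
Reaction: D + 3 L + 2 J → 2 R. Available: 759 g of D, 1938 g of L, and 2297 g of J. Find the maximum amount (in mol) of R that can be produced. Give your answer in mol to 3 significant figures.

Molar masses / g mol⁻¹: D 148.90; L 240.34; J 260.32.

n(D) = 759.0 / 148.90 = 5.097 mol
n(L) = 1938 / 240.34 = 8.064 mol
n(J) = 2297 / 260.32 = 8.824 mol
n/ν → D: 5.097, L: 2.688, J: 4.412; L is limiting.
n(R) = (2/3) × 8.064 = 5.376 mol

5.38 mol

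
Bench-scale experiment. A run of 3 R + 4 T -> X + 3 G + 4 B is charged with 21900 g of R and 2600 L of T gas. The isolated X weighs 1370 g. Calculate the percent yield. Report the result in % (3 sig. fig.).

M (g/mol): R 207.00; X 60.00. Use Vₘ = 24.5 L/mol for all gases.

86.1 %

n(R) = 21900 / 207.00 = 105.8 mol
n(T) = 2600 / 24.5 = 106.1 mol
n/ν → R: 35.27, T: 26.53; T is limiting.
theoretical n(X) = (1/4) × 106.1 = 26.53 mol → 1592 g
% yield = 1370 / 1592 × 100 = 86.06 %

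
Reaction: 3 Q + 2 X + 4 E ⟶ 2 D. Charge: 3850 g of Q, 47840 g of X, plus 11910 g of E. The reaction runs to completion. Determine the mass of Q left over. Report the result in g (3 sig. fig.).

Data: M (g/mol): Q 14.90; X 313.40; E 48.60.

1110 g

n(Q) = 3850 / 14.90 = 258.4 mol
n(X) = 47840 / 313.40 = 152.6 mol
n(E) = 11910 / 48.60 = 245.1 mol
n/ν for Q = 258.4/3 = 86.13
n/ν for X = 152.6/2 = 76.30
n/ν for E = 245.1/4 = 61.28
Smallest n/ν is E → limiting reagent.
Q consumed = (3/4) × 245.1 = 183.8 mol
Q remaining = 258.4 − 183.8 = 74.60 mol
mass = 74.60 × 14.90 = 1112 g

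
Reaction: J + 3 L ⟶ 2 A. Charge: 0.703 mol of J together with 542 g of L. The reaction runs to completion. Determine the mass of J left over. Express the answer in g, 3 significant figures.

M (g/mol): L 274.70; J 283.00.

12.8 g

n(J) = 0.7030 mol
n(L) = 542.0 / 274.70 = 1.973 mol
n/ν for J = 0.7030/1 = 0.7030
n/ν for L = 1.973/3 = 0.6577
Smallest n/ν is L → limiting reagent.
J consumed = (1/3) × 1.973 = 0.6577 mol
J remaining = 0.7030 − 0.6577 = 0.04530 mol
mass = 0.04530 × 283.00 = 12.82 g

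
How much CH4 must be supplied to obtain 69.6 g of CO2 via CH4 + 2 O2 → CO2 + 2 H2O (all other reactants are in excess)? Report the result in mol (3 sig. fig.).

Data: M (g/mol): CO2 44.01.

1.58 mol

n(CO2) = 69.6 / 44.01 = 1.581 mol
n(CH4) = (1/1) × 1.581 = 1.581 mol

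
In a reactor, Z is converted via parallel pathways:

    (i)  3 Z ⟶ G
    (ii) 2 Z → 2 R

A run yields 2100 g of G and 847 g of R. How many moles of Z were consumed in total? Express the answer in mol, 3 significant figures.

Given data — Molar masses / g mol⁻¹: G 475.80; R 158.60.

n(G) = 2100 / 475.80 = 4.414 mol
n(R) = 847 / 158.60 = 5.340 mol
n(Z) via (i) = (3/1)×4.414 = 13.24 mol
n(Z) via (ii) = (2/2)×5.340 = 5.340 mol
total n(Z) = 13.24 + 5.340 = 18.58 mol

18.6 mol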